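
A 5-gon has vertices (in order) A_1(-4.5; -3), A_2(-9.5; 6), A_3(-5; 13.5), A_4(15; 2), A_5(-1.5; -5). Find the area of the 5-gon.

Apply the surveyor's formula: 2A = Σ (x_i·y_{i+1} − x_{i+1}·y_i), indices taken mod 5.
Σ = (-55.5) + (-98.25) + (-212.5) + (-72) + (-18) = -456.25
Area = |Σ|/2 = 228.125.

228.125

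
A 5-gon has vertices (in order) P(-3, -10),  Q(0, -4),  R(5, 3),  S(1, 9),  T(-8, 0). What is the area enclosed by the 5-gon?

113

Apply the surveyor's formula: 2A = Σ (x_i·y_{i+1} − x_{i+1}·y_i), indices taken mod 5.
Σ = (12) + (20) + (42) + (72) + (80) = 226
Area = |Σ|/2 = 113.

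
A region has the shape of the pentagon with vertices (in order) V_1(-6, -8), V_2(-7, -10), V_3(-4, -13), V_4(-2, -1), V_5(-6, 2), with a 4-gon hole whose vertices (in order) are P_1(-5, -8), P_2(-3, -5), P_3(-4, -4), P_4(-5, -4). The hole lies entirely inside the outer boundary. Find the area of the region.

37

Outer boundary:
Cross-terms: 4, 51, -22, -10, 60  ⇒  Σ = 83
Area = |Σ|/2 = 41.5.
Hole:
Σ = (1) + (-8) + (-4) + (20) = 9
Area = |Σ|/2 = 4.5.
Net area = 41.5 − 4.5 = 37.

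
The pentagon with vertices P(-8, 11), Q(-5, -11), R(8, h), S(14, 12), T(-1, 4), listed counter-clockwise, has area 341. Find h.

The doubled signed area Σ (x_i y_{i+1} − x_{i+1} y_i) is linear in h.
With h=0 it equals 416; the coefficient of h is -19 (from the two edges through R).
So -19·h + 416 = 2·341 = 682 ⇒ h = -14.

-14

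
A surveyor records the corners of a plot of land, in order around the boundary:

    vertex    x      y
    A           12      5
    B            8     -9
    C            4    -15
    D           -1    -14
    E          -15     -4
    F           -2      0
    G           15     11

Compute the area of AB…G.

Σ = (-148) + (-84) + (-71) + (-206) + (-8) + (-22) + (-57) = -596
Area = |Σ|/2 = 298.

298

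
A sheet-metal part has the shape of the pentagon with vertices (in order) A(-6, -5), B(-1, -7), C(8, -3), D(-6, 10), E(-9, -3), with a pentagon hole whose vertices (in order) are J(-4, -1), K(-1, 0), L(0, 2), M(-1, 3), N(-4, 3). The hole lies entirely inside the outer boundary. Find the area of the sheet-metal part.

Outer boundary:
Apply the surveyor's formula: 2A = Σ (x_i·y_{i+1} − x_{i+1}·y_i), indices taken mod 5.
Σ = (37) + (59) + (62) + (108) + (27) = 293
Area = |Σ|/2 = 146.5.
Hole:
Apply Gauss's area formula: 2A = Σ (x_i·y_{i+1} − x_{i+1}·y_i), indices taken mod 5.
J→K: (-4)(0) − (-1)(-1) = -1
K→L: (-1)(2) − (0)(0) = -2
L→M: (0)(3) − (-1)(2) = 2
M→N: (-1)(3) − (-4)(3) = 9
N→J: (-4)(-1) − (-4)(3) = 16
Σ = 24
Area = |Σ|/2 = 12.
Net area = 146.5 − 12 = 134.5.

134.5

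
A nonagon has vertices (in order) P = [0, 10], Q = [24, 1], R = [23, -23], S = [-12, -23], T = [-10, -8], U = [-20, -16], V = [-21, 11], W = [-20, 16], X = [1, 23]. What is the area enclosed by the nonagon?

1446

Apply the shoelace (surveyor's) formula: 2A = Σ (x_i·y_{i+1} − x_{i+1}·y_i), indices taken mod 9.
P→Q: (0)(1) − (24)(10) = -240
Q→R: (24)(-23) − (23)(1) = -575
R→S: (23)(-23) − (-12)(-23) = -805
S→T: (-12)(-8) − (-10)(-23) = -134
T→U: (-10)(-16) − (-20)(-8) = 0
U→V: (-20)(11) − (-21)(-16) = -556
V→W: (-21)(16) − (-20)(11) = -116
W→X: (-20)(23) − (1)(16) = -476
X→P: (1)(10) − (0)(23) = 10
Σ = -2892
Area = |Σ|/2 = 1446.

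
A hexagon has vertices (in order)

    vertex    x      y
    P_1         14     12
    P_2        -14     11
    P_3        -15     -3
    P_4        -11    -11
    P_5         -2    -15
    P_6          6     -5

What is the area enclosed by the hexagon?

523

Cross-terms: 322, 207, 132, 143, 100, 142  ⇒  Σ = 1046
Area = |Σ|/2 = 523.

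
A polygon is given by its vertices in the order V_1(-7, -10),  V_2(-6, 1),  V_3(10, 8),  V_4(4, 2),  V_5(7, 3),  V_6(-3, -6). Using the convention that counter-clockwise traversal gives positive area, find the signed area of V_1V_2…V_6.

Apply Gauss's area formula: 2A = Σ (x_i·y_{i+1} − x_{i+1}·y_i), indices taken mod 6.
Σ = (-67) + (-58) + (-12) + (-2) + (-33) + (-12) = -184
Signed area = Σ/2 = -92 (negative ⇒ clockwise traversal).

-92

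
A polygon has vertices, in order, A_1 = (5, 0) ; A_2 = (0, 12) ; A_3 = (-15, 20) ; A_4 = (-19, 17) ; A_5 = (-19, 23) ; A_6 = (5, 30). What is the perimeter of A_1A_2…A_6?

96

|A_1A_2| = √((-5)² + (12)²) = √169 = 13
|A_2A_3| = √((-15)² + (8)²) = √289 = 17
|A_3A_4| = √((-4)² + (-3)²) = √25 = 5
|A_4A_5| = √((0)² + (6)²) = √36 = 6
|A_5A_6| = √((24)² + (7)²) = √625 = 25
|A_6A_1| = √((0)² + (-30)²) = √900 = 30
Perimeter = 13 + 17 + 5 + 6 + 25 + 30 = 96.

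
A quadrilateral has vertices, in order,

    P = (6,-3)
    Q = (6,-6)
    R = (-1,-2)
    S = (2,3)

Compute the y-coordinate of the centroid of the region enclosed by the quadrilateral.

Apply the shoelace (surveyor's) formula. First the cross-terms c_i = x_i·y_{i+1} − x_{i+1}·y_i:
  -18, -18, 1, -24  ⇒  2A = -59, A = -29.5.
Then Σ (y_i + y_{i+1})·c_i = 307, so ȳ = 307 / (6·(-29.5)) = -307/177.

-307/177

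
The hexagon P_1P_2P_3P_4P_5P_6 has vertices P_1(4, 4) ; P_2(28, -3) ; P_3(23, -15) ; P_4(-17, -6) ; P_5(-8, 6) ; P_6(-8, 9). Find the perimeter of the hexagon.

110

|P_1P_2| = √((24)² + (-7)²) = √625 = 25
|P_2P_3| = √((-5)² + (-12)²) = √169 = 13
|P_3P_4| = √((-40)² + (9)²) = √1681 = 41
|P_4P_5| = √((9)² + (12)²) = √225 = 15
|P_5P_6| = √((0)² + (3)²) = √9 = 3
|P_6P_1| = √((12)² + (-5)²) = √169 = 13
Perimeter = 25 + 13 + 41 + 15 + 3 + 13 = 110.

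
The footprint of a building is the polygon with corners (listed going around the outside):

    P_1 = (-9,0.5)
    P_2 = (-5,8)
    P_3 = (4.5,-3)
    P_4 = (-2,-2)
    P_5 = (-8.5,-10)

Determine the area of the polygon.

98.375

Σ = (-69.5) + (-21) + (-15) + (3) + (-94.25) = -196.75
Area = |Σ|/2 = 98.375.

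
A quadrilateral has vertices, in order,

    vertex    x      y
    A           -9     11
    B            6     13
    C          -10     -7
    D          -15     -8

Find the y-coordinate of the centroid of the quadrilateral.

Apply Gauss's area formula. First the cross-terms c_i = x_i·y_{i+1} − x_{i+1}·y_i:
  -183, 88, -25, -237  ⇒  2A = -357, A = -178.5.
Then Σ (y_i + y_{i+1})·c_i = -4200, so ȳ = -4200 / (6·(-178.5)) = 200/51.

200/51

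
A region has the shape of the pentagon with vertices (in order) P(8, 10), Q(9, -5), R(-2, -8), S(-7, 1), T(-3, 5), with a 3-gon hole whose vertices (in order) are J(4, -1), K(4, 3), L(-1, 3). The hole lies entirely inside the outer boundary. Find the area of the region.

176

Outer boundary:
Cross-terms: -130, -82, -58, -32, -70  ⇒  Σ = -372
Area = |Σ|/2 = 186.
Hole:
Apply the surveyor's formula: 2A = Σ (x_i·y_{i+1} − x_{i+1}·y_i), indices taken mod 3.
Σ = (16) + (15) + (-11) = 20
Area = |Σ|/2 = 10.
Net area = 186 − 10 = 176.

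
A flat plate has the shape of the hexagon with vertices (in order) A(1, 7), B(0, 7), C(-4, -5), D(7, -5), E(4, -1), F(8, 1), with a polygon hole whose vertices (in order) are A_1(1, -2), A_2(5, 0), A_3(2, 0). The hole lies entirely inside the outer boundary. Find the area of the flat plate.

Outer boundary:
Apply the shoelace (surveyor's) formula: 2A = Σ (x_i·y_{i+1} − x_{i+1}·y_i), indices taken mod 6.
Σ = (7) + (28) + (55) + (13) + (12) + (55) = 170
Area = |Σ|/2 = 85.
Hole:
Apply the surveyor's formula: 2A = Σ (x_i·y_{i+1} − x_{i+1}·y_i), indices taken mod 3.
Σ = (10) + (0) + (-4) = 6
Area = |Σ|/2 = 3.
Net area = 85 − 3 = 82.

82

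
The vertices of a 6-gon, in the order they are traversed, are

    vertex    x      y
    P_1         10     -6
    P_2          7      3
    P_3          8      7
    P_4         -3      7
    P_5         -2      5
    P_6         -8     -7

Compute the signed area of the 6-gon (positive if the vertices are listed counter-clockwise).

172.5

P_1→P_2: (10)(3) − (7)(-6) = 72
P_2→P_3: (7)(7) − (8)(3) = 25
P_3→P_4: (8)(7) − (-3)(7) = 77
P_4→P_5: (-3)(5) − (-2)(7) = -1
P_5→P_6: (-2)(-7) − (-8)(5) = 54
P_6→P_1: (-8)(-6) − (10)(-7) = 118
Σ = 345
Signed area = Σ/2 = 172.5 (positive ⇒ counter-clockwise traversal).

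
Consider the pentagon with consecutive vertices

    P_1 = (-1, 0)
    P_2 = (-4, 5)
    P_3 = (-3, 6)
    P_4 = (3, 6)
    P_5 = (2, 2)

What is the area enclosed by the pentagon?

27

Σ = (-5) + (-9) + (-36) + (-6) + (2) = -54
Area = |Σ|/2 = 27.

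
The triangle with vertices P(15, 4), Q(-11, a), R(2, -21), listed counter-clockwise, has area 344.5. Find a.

Write out the shoelace sum; only the two edges meeting at Q involve a:
2·Area = [(15·a − (-11)·4) + ((-11)·(-21) − 2·a)] + 323
       = 13·a + 598 = 689
⇒ a = 7.

7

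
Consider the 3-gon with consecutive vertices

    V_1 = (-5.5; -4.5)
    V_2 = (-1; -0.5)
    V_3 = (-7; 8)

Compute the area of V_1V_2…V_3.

31.125

Apply the surveyor's formula: 2A = Σ (x_i·y_{i+1} − x_{i+1}·y_i), indices taken mod 3.
Σ = (-1.75) + (-11.5) + (75.5) = 62.25
Area = |Σ|/2 = 31.125.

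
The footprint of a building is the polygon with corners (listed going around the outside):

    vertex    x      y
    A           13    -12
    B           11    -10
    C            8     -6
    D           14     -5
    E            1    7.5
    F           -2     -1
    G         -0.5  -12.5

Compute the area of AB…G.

Apply the shoelace (surveyor's) formula: 2A = Σ (x_i·y_{i+1} − x_{i+1}·y_i), indices taken mod 7.
Σ = (2) + (14) + (44) + (110) + (14) + (24.5) + (168.5) = 377
Area = |Σ|/2 = 188.5.

188.5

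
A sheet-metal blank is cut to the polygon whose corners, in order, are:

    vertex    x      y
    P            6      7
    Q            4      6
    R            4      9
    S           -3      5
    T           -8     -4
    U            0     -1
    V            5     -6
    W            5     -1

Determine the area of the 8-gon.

99

Apply Gauss's area formula: 2A = Σ (x_i·y_{i+1} − x_{i+1}·y_i), indices taken mod 8.
Cross-terms: 8, 12, 47, 52, 8, 5, 25, 41  ⇒  Σ = 198
Area = |Σ|/2 = 99.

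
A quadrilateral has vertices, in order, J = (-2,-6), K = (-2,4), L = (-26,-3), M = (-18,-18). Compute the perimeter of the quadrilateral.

|JK| = √((0)² + (10)²) = √100 = 10
|KL| = √((-24)² + (-7)²) = √625 = 25
|LM| = √((8)² + (-15)²) = √289 = 17
|MJ| = √((16)² + (12)²) = √400 = 20
Perimeter = 10 + 25 + 17 + 20 = 72.

72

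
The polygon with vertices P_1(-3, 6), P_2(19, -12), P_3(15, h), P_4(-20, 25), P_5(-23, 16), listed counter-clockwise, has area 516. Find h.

10

The doubled signed area Σ (x_i y_{i+1} − x_{i+1} y_i) is linear in h.
With h=0 it equals 642; the coefficient of h is 39 (from the two edges through P_3).
So 39·h + 642 = 2·516 = 1032 ⇒ h = 10.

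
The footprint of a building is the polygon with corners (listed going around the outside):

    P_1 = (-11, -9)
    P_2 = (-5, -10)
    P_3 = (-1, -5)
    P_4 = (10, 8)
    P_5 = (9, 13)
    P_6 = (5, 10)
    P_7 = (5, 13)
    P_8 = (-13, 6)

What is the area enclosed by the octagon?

301

Apply Gauss's area formula: 2A = Σ (x_i·y_{i+1} − x_{i+1}·y_i), indices taken mod 8.
P_1→P_2: (-11)(-10) − (-5)(-9) = 65
P_2→P_3: (-5)(-5) − (-1)(-10) = 15
P_3→P_4: (-1)(8) − (10)(-5) = 42
P_4→P_5: (10)(13) − (9)(8) = 58
P_5→P_6: (9)(10) − (5)(13) = 25
P_6→P_7: (5)(13) − (5)(10) = 15
P_7→P_8: (5)(6) − (-13)(13) = 199
P_8→P_1: (-13)(-9) − (-11)(6) = 183
Σ = 602
Area = |Σ|/2 = 301.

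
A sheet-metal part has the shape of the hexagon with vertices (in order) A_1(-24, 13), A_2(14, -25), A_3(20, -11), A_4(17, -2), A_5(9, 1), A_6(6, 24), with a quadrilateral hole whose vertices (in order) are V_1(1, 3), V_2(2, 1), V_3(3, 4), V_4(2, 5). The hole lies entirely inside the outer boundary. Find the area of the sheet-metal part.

901

Outer boundary:
Cross-terms: 418, 346, 147, 35, 210, 654  ⇒  Σ = 1810
Area = |Σ|/2 = 905.
Hole:
Apply the surveyor's formula: 2A = Σ (x_i·y_{i+1} − x_{i+1}·y_i), indices taken mod 4.
Cross-terms: -5, 5, 7, 1  ⇒  Σ = 8
Area = |Σ|/2 = 4.
Net area = 905 − 4 = 901.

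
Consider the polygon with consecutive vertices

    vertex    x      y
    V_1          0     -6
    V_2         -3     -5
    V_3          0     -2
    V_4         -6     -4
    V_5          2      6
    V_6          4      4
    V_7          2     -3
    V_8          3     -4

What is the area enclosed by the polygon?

52.5

Apply the shoelace (surveyor's) formula: 2A = Σ (x_i·y_{i+1} − x_{i+1}·y_i), indices taken mod 8.
V_1→V_2: (0)(-5) − (-3)(-6) = -18
V_2→V_3: (-3)(-2) − (0)(-5) = 6
V_3→V_4: (0)(-4) − (-6)(-2) = -12
V_4→V_5: (-6)(6) − (2)(-4) = -28
V_5→V_6: (2)(4) − (4)(6) = -16
V_6→V_7: (4)(-3) − (2)(4) = -20
V_7→V_8: (2)(-4) − (3)(-3) = 1
V_8→V_1: (3)(-6) − (0)(-4) = -18
Σ = -105
Area = |Σ|/2 = 52.5.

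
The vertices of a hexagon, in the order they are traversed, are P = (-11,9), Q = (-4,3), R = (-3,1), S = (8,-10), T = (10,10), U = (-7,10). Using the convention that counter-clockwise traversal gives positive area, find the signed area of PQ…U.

213.5

Apply the shoelace formula: 2A = Σ (x_i·y_{i+1} − x_{i+1}·y_i), indices taken mod 6.
Cross-terms: 3, 5, 22, 180, 170, 47  ⇒  Σ = 427
Signed area = Σ/2 = 213.5 (positive ⇒ counter-clockwise traversal).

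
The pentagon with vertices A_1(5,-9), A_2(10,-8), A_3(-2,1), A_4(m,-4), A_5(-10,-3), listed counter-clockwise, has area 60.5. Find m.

Write out the shoelace sum; only the two edges meeting at A_4 involve m:
2·Area = [((-2)·(-4) − m·1) + (m·(-3) − (-10)·(-4))] + 149
       = -4·m + 117 = 121
⇒ m = -1.

-1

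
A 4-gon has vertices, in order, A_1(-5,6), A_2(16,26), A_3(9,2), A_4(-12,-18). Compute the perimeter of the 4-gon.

108

|A_1A_2| = √((21)² + (20)²) = √841 = 29
|A_2A_3| = √((-7)² + (-24)²) = √625 = 25
|A_3A_4| = √((-21)² + (-20)²) = √841 = 29
|A_4A_1| = √((7)² + (24)²) = √625 = 25
Perimeter = 29 + 25 + 29 + 25 = 108.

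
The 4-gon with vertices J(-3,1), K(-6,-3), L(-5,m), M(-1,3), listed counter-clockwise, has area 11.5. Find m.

Write out the shoelace sum; only the two edges meeting at L involve m:
2·Area = [((-6)·m − (-5)·(-3)) + ((-5)·3 − (-1)·m)] + 23
       = -5·m + -7 = 23
⇒ m = -6.

-6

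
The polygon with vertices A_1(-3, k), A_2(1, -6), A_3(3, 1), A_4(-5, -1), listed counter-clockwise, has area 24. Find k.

Write out the shoelace sum; only the two edges meeting at A_1 involve k:
2·Area = [((-5)·k − (-3)·(-1)) + ((-3)·(-6) − 1·k)] + 21
       = -6·k + 36 = 48
⇒ k = -2.

-2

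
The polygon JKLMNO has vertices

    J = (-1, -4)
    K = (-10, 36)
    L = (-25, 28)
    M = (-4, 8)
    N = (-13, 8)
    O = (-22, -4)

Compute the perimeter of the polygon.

132

|JK| = √((-9)² + (40)²) = √1681 = 41
|KL| = √((-15)² + (-8)²) = √289 = 17
|LM| = √((21)² + (-20)²) = √841 = 29
|MN| = √((-9)² + (0)²) = √81 = 9
|NO| = √((-9)² + (-12)²) = √225 = 15
|OJ| = √((21)² + (0)²) = √441 = 21
Perimeter = 41 + 17 + 29 + 9 + 15 + 21 = 132.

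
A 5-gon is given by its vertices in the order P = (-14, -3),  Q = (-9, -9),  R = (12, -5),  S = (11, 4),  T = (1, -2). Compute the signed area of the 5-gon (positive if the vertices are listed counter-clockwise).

Apply the surveyor's formula: 2A = Σ (x_i·y_{i+1} − x_{i+1}·y_i), indices taken mod 5.
P→Q: (-14)(-9) − (-9)(-3) = 99
Q→R: (-9)(-5) − (12)(-9) = 153
R→S: (12)(4) − (11)(-5) = 103
S→T: (11)(-2) − (1)(4) = -26
T→P: (1)(-3) − (-14)(-2) = -31
Σ = 298
Signed area = Σ/2 = 149 (positive ⇒ counter-clockwise traversal).

149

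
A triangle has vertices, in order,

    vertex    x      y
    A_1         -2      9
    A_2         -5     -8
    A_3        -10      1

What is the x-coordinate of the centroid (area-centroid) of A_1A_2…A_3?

-17/3

Apply the surveyor's formula. First the cross-terms c_i = x_i·y_{i+1} − x_{i+1}·y_i:
  61, -85, -88  ⇒  2A = -112, A = -56.
Then Σ (x_i + x_{i+1})·c_i = 1904, so x̄ = 1904 / (6·(-56)) = -17/3.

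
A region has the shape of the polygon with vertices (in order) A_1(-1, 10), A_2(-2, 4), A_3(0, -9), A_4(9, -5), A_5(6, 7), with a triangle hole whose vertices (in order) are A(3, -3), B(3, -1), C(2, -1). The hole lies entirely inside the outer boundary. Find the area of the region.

Outer boundary:
Apply the shoelace (surveyor's) formula: 2A = Σ (x_i·y_{i+1} − x_{i+1}·y_i), indices taken mod 5.
Cross-terms: 16, 18, 81, 93, 67  ⇒  Σ = 275
Area = |Σ|/2 = 137.5.
Hole:
Σ = (6) + (-1) + (-3) = 2
Area = |Σ|/2 = 1.
Net area = 137.5 − 1 = 136.5.

136.5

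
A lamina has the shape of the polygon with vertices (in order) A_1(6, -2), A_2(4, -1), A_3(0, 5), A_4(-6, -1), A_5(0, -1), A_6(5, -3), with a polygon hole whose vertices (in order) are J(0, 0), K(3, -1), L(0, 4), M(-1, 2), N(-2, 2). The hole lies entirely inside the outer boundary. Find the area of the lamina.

26.5

Outer boundary:
Apply the shoelace formula: 2A = Σ (x_i·y_{i+1} − x_{i+1}·y_i), indices taken mod 6.
Σ = (2) + (20) + (30) + (6) + (5) + (8) = 71
Area = |Σ|/2 = 35.5.
Hole:
J→K: (0)(-1) − (3)(0) = 0
K→L: (3)(4) − (0)(-1) = 12
L→M: (0)(2) − (-1)(4) = 4
M→N: (-1)(2) − (-2)(2) = 2
N→J: (-2)(0) − (0)(2) = 0
Σ = 18
Area = |Σ|/2 = 9.
Net area = 35.5 − 9 = 26.5.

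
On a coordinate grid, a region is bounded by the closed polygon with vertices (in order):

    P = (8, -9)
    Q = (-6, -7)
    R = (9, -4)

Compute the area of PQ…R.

Σ = (-110) + (87) + (-49) = -72
Area = |Σ|/2 = 36.

36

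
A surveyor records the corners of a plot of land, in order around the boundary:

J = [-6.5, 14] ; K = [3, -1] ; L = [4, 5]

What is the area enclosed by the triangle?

Σ = (-35.5) + (19) + (88.5) = 72
Area = |Σ|/2 = 36.

36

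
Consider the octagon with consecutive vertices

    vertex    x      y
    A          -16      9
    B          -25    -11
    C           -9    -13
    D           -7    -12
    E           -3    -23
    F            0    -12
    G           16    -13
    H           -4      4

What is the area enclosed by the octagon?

Apply Gauss's area formula: 2A = Σ (x_i·y_{i+1} − x_{i+1}·y_i), indices taken mod 8.
A→B: (-16)(-11) − (-25)(9) = 401
B→C: (-25)(-13) − (-9)(-11) = 226
C→D: (-9)(-12) − (-7)(-13) = 17
D→E: (-7)(-23) − (-3)(-12) = 125
E→F: (-3)(-12) − (0)(-23) = 36
F→G: (0)(-13) − (16)(-12) = 192
G→H: (16)(4) − (-4)(-13) = 12
H→A: (-4)(9) − (-16)(4) = 28
Σ = 1037
Area = |Σ|/2 = 518.5.

518.5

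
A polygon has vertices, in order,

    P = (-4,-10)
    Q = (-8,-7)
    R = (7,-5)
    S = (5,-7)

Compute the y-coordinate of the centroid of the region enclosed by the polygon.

-22/3

Apply Gauss's area formula. First the cross-terms c_i = x_i·y_{i+1} − x_{i+1}·y_i:
  -52, 89, -24, -78  ⇒  2A = -65, A = -32.5.
Then Σ (y_i + y_{i+1})·c_i = 1430, so ȳ = 1430 / (6·(-32.5)) = -22/3.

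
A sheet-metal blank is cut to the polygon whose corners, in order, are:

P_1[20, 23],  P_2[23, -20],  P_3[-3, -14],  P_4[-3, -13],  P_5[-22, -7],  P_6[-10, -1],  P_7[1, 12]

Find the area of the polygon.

Apply the shoelace formula: 2A = Σ (x_i·y_{i+1} − x_{i+1}·y_i), indices taken mod 7.
P_1→P_2: (20)(-20) − (23)(23) = -929
P_2→P_3: (23)(-14) − (-3)(-20) = -382
P_3→P_4: (-3)(-13) − (-3)(-14) = -3
P_4→P_5: (-3)(-7) − (-22)(-13) = -265
P_5→P_6: (-22)(-1) − (-10)(-7) = -48
P_6→P_7: (-10)(12) − (1)(-1) = -119
P_7→P_1: (1)(23) − (20)(12) = -217
Σ = -1963
Area = |Σ|/2 = 981.5.

981.5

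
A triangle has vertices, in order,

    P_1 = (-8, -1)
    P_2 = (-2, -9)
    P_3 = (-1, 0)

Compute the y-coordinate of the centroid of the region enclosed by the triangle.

Apply the surveyor's formula. First the cross-terms c_i = x_i·y_{i+1} − x_{i+1}·y_i:
  70, -9, 1  ⇒  2A = 62, A = 31.
Then Σ (y_i + y_{i+1})·c_i = -620, so ȳ = -620 / (6·31) = -10/3.

-10/3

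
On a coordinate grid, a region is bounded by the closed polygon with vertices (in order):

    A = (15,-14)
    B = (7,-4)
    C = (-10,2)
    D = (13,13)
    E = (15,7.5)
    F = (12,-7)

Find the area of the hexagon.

249.75

Apply the surveyor's formula: 2A = Σ (x_i·y_{i+1} − x_{i+1}·y_i), indices taken mod 6.
Σ = (38) + (-26) + (-156) + (-97.5) + (-195) + (-63) = -499.5
Area = |Σ|/2 = 249.75.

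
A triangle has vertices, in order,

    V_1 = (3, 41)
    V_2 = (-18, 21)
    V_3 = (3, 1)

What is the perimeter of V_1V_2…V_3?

98

|V_1V_2| = √((-21)² + (-20)²) = √841 = 29
|V_2V_3| = √((21)² + (-20)²) = √841 = 29
|V_3V_1| = √((0)² + (40)²) = √1600 = 40
Perimeter = 29 + 29 + 40 = 98.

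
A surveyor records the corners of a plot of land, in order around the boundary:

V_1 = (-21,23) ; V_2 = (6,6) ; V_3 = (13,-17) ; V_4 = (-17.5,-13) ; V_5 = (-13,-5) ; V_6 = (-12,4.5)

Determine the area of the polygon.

646

Apply Gauss's area formula: 2A = Σ (x_i·y_{i+1} − x_{i+1}·y_i), indices taken mod 6.
Σ = (-264) + (-180) + (-466.5) + (-81.5) + (-118.5) + (-181.5) = -1292
Area = |Σ|/2 = 646.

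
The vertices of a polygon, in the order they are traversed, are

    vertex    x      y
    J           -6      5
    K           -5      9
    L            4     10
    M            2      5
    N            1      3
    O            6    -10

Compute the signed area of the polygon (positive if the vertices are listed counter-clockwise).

-86

Apply Gauss's area formula: 2A = Σ (x_i·y_{i+1} − x_{i+1}·y_i), indices taken mod 6.
J→K: (-6)(9) − (-5)(5) = -29
K→L: (-5)(10) − (4)(9) = -86
L→M: (4)(5) − (2)(10) = 0
M→N: (2)(3) − (1)(5) = 1
N→O: (1)(-10) − (6)(3) = -28
O→J: (6)(5) − (-6)(-10) = -30
Σ = -172
Signed area = Σ/2 = -86 (negative ⇒ clockwise traversal).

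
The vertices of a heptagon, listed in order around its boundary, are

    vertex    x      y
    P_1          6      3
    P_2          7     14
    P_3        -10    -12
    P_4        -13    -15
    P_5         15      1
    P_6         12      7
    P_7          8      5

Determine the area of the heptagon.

208

Cross-terms: 63, 56, -6, 212, 93, 4, -6  ⇒  Σ = 416
Area = |Σ|/2 = 208.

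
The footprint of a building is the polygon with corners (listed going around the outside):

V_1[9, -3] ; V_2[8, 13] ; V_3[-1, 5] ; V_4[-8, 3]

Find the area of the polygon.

114

Cross-terms: 141, 53, 37, -3  ⇒  Σ = 228
Area = |Σ|/2 = 114.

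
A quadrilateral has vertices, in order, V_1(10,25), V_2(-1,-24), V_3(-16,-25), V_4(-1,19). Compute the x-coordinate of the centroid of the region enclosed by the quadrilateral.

-7/3

Apply Gauss's area formula. First the cross-terms c_i = x_i·y_{i+1} − x_{i+1}·y_i:
  -215, -359, -329, -215  ⇒  2A = -1118, A = -559.
Then Σ (x_i + x_{i+1})·c_i = 7826, so x̄ = 7826 / (6·(-559)) = -7/3.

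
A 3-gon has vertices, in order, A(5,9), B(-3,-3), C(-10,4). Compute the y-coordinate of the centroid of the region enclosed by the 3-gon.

10/3

Apply the shoelace (surveyor's) formula. First the cross-terms c_i = x_i·y_{i+1} − x_{i+1}·y_i:
  12, -42, -110  ⇒  2A = -140, A = -70.
Then Σ (y_i + y_{i+1})·c_i = -1400, so ȳ = -1400 / (6·(-70)) = 10/3.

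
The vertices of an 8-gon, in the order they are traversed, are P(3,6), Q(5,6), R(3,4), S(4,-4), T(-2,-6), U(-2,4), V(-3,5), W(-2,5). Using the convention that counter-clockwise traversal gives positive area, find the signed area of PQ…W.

Σ = (-12) + (2) + (-28) + (-32) + (-20) + (2) + (-5) + (-27) = -120
Signed area = Σ/2 = -60 (negative ⇒ clockwise traversal).

-60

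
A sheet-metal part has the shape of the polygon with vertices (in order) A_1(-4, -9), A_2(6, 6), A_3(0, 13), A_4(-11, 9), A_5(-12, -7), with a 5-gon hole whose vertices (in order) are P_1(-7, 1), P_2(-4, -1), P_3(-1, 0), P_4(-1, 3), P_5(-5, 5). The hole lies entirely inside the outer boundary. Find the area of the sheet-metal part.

Outer boundary:
Apply the shoelace (surveyor's) formula: 2A = Σ (x_i·y_{i+1} − x_{i+1}·y_i), indices taken mod 5.
Σ = (30) + (78) + (143) + (185) + (80) = 516
Area = |Σ|/2 = 258.
Hole:
P_1→P_2: (-7)(-1) − (-4)(1) = 11
P_2→P_3: (-4)(0) − (-1)(-1) = -1
P_3→P_4: (-1)(3) − (-1)(0) = -3
P_4→P_5: (-1)(5) − (-5)(3) = 10
P_5→P_1: (-5)(1) − (-7)(5) = 30
Σ = 47
Area = |Σ|/2 = 23.5.
Net area = 258 − 23.5 = 234.5.

234.5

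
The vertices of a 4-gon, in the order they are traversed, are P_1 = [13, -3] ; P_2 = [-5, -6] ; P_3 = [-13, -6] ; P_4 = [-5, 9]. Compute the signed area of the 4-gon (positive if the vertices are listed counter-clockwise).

Apply the surveyor's formula: 2A = Σ (x_i·y_{i+1} − x_{i+1}·y_i), indices taken mod 4.
P_1→P_2: (13)(-6) − (-5)(-3) = -93
P_2→P_3: (-5)(-6) − (-13)(-6) = -48
P_3→P_4: (-13)(9) − (-5)(-6) = -147
P_4→P_1: (-5)(-3) − (13)(9) = -102
Σ = -390
Signed area = Σ/2 = -195 (negative ⇒ clockwise traversal).

-195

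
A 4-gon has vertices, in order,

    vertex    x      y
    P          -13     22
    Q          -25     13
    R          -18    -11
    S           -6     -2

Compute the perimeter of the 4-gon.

|PQ| = √((-12)² + (-9)²) = √225 = 15
|QR| = √((7)² + (-24)²) = √625 = 25
|RS| = √((12)² + (9)²) = √225 = 15
|SP| = √((-7)² + (24)²) = √625 = 25
Perimeter = 15 + 25 + 15 + 25 = 80.

80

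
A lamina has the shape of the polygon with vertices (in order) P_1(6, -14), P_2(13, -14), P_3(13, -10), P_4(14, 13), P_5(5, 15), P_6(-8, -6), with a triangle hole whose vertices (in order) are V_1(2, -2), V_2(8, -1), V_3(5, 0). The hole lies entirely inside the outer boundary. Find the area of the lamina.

Outer boundary:
Σ = (98) + (52) + (309) + (145) + (90) + (148) = 842
Area = |Σ|/2 = 421.
Hole:
Apply the shoelace (surveyor's) formula: 2A = Σ (x_i·y_{i+1} − x_{i+1}·y_i), indices taken mod 3.
Cross-terms: 14, 5, -10  ⇒  Σ = 9
Area = |Σ|/2 = 4.5.
Net area = 421 − 4.5 = 416.5.

416.5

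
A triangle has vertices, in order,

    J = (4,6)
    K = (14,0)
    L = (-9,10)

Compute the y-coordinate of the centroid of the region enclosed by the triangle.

16/3

Apply Gauss's area formula. First the cross-terms c_i = x_i·y_{i+1} − x_{i+1}·y_i:
  -84, 140, -94  ⇒  2A = -38, A = -19.
Then Σ (y_i + y_{i+1})·c_i = -608, so ȳ = -608 / (6·(-19)) = 16/3.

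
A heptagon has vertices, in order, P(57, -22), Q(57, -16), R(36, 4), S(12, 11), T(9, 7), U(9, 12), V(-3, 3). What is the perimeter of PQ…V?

|PQ| = √((0)² + (6)²) = √36 = 6
|QR| = √((-21)² + (20)²) = √841 = 29
|RS| = √((-24)² + (7)²) = √625 = 25
|ST| = √((-3)² + (-4)²) = √25 = 5
|TU| = √((0)² + (5)²) = √25 = 5
|UV| = √((-12)² + (-9)²) = √225 = 15
|VP| = √((60)² + (-25)²) = √4225 = 65
Perimeter = 6 + 29 + 25 + 5 + 5 + 15 + 65 = 150.

150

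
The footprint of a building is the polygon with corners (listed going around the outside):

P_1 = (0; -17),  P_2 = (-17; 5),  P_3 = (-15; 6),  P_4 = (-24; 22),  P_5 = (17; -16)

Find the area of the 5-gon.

390.5

Σ = (-289) + (-27) + (-186) + (10) + (-289) = -781
Area = |Σ|/2 = 390.5.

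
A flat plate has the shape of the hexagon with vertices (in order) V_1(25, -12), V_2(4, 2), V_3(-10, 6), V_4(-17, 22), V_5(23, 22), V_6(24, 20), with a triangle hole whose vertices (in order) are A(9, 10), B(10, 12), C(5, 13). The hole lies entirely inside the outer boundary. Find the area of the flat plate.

850.5

Outer boundary:
Apply the shoelace (surveyor's) formula: 2A = Σ (x_i·y_{i+1} − x_{i+1}·y_i), indices taken mod 6.
Σ = (98) + (44) + (-118) + (-880) + (-68) + (-788) = -1712
Area = |Σ|/2 = 856.
Hole:
Apply the surveyor's formula: 2A = Σ (x_i·y_{i+1} − x_{i+1}·y_i), indices taken mod 3.
A→B: (9)(12) − (10)(10) = 8
B→C: (10)(13) − (5)(12) = 70
C→A: (5)(10) − (9)(13) = -67
Σ = 11
Area = |Σ|/2 = 5.5.
Net area = 856 − 5.5 = 850.5.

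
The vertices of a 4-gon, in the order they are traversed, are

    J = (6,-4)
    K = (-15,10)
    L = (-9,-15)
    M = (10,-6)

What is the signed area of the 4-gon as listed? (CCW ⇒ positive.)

257.5

Apply Gauss's area formula: 2A = Σ (x_i·y_{i+1} − x_{i+1}·y_i), indices taken mod 4.
Cross-terms: 0, 315, 204, -4  ⇒  Σ = 515
Signed area = Σ/2 = 257.5 (positive ⇒ counter-clockwise traversal).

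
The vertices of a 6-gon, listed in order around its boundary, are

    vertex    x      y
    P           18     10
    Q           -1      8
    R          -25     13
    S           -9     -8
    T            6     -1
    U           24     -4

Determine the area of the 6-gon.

513.5

Σ = (154) + (187) + (317) + (57) + (0) + (312) = 1027
Area = |Σ|/2 = 513.5.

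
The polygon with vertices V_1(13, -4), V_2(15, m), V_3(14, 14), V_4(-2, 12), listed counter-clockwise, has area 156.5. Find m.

5

Write out the shoelace sum; only the two edges meeting at V_2 involve m:
2·Area = [(13·m − 15·(-4)) + (15·14 − 14·m)] + 48
       = -1·m + 318 = 313
⇒ m = 5.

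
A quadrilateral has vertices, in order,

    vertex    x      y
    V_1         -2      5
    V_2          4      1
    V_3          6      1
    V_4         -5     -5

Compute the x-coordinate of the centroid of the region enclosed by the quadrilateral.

Apply the surveyor's formula. First the cross-terms c_i = x_i·y_{i+1} − x_{i+1}·y_i:
  -22, -2, -25, -35  ⇒  2A = -84, A = -42.
Then Σ (x_i + x_{i+1})·c_i = 156, so x̄ = 156 / (6·(-42)) = -13/21.

-13/21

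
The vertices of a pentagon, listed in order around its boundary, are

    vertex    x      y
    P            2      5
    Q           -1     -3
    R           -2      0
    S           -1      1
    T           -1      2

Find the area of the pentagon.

Apply the shoelace (surveyor's) formula: 2A = Σ (x_i·y_{i+1} − x_{i+1}·y_i), indices taken mod 5.
Cross-terms: -1, -6, -2, -1, -9  ⇒  Σ = -19
Area = |Σ|/2 = 9.5.

9.5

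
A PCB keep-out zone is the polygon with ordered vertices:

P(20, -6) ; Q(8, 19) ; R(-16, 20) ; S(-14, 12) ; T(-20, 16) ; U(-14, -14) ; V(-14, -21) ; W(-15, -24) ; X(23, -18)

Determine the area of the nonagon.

1331.5

Apply the shoelace formula: 2A = Σ (x_i·y_{i+1} − x_{i+1}·y_i), indices taken mod 9.
Σ = (428) + (464) + (88) + (16) + (504) + (98) + (21) + (822) + (222) = 2663
Area = |Σ|/2 = 1331.5.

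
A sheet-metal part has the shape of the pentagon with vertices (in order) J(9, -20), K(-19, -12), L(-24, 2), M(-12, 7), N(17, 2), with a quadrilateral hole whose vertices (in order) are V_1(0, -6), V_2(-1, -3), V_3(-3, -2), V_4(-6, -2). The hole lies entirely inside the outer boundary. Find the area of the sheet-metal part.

Outer boundary:
Apply the shoelace formula: 2A = Σ (x_i·y_{i+1} − x_{i+1}·y_i), indices taken mod 5.
Σ = (-488) + (-326) + (-144) + (-143) + (-358) = -1459
Area = |Σ|/2 = 729.5.
Hole:
Σ = (-6) + (-7) + (-6) + (36) = 17
Area = |Σ|/2 = 8.5.
Net area = 729.5 − 8.5 = 721.

721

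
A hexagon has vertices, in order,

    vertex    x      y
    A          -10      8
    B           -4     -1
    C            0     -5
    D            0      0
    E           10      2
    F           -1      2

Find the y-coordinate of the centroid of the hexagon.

191/144

Apply the shoelace formula. First the cross-terms c_i = x_i·y_{i+1} − x_{i+1}·y_i:
  42, 20, 0, 0, 22, 12  ⇒  2A = 96, A = 48.
Then Σ (y_i + y_{i+1})·c_i = 382, so ȳ = 382 / (6·48) = 191/144.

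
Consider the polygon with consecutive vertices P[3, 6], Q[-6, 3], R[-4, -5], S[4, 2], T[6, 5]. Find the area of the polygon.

Cross-terms: 45, 42, 12, 8, 21  ⇒  Σ = 128
Area = |Σ|/2 = 64.

64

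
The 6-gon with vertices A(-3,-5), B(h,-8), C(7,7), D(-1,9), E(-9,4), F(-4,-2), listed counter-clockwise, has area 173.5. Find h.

The doubled signed area Σ (x_i y_{i+1} − x_{i+1} y_i) is linear in h.
With h=0 it equals 275; the coefficient of h is 12 (from the two edges through B).
So 12·h + 275 = 2·173.5 = 347 ⇒ h = 6.

6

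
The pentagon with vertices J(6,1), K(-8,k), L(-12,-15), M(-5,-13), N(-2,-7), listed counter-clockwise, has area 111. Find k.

Write out the shoelace sum; only the two edges meeting at K involve k:
2·Area = [(6·k − (-8)·1) + ((-8)·(-15) − (-12)·k)] + 130
       = 18·k + 258 = 222
⇒ k = -2.

-2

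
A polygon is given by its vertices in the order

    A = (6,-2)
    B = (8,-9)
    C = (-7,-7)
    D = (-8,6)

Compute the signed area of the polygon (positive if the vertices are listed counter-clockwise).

A→B: (6)(-9) − (8)(-2) = -38
B→C: (8)(-7) − (-7)(-9) = -119
C→D: (-7)(6) − (-8)(-7) = -98
D→A: (-8)(-2) − (6)(6) = -20
Σ = -275
Signed area = Σ/2 = -137.5 (negative ⇒ clockwise traversal).

-137.5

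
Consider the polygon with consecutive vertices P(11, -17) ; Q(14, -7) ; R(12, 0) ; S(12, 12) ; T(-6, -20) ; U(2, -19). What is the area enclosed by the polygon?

275

P→Q: (11)(-7) − (14)(-17) = 161
Q→R: (14)(0) − (12)(-7) = 84
R→S: (12)(12) − (12)(0) = 144
S→T: (12)(-20) − (-6)(12) = -168
T→U: (-6)(-19) − (2)(-20) = 154
U→P: (2)(-17) − (11)(-19) = 175
Σ = 550
Area = |Σ|/2 = 275.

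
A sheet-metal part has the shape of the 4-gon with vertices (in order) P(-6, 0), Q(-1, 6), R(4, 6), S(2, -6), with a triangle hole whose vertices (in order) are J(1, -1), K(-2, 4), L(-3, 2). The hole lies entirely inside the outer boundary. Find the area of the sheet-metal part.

Outer boundary:
Σ = (-36) + (-30) + (-36) + (-36) = -138
Area = |Σ|/2 = 69.
Hole:
Apply the shoelace formula: 2A = Σ (x_i·y_{i+1} − x_{i+1}·y_i), indices taken mod 3.
Σ = (2) + (8) + (1) = 11
Area = |Σ|/2 = 5.5.
Net area = 69 − 5.5 = 63.5.

63.5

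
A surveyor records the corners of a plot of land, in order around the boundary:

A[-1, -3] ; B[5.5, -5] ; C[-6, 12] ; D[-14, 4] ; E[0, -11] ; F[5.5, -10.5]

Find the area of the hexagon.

Σ = (21.5) + (36) + (144) + (154) + (60.5) + (-27) = 389
Area = |Σ|/2 = 194.5.

194.5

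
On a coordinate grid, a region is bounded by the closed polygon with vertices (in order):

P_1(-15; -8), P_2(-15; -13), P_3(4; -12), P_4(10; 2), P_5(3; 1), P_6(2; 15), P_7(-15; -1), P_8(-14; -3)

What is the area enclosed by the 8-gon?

401.5

Apply the surveyor's formula: 2A = Σ (x_i·y_{i+1} − x_{i+1}·y_i), indices taken mod 8.
Σ = (75) + (232) + (128) + (4) + (43) + (223) + (31) + (67) = 803
Area = |Σ|/2 = 401.5.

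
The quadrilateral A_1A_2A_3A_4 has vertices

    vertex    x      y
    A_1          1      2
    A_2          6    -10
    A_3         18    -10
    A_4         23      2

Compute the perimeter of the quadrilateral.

60

|A_1A_2| = √((5)² + (-12)²) = √169 = 13
|A_2A_3| = √((12)² + (0)²) = √144 = 12
|A_3A_4| = √((5)² + (12)²) = √169 = 13
|A_4A_1| = √((-22)² + (0)²) = √484 = 22
Perimeter = 13 + 12 + 13 + 22 = 60.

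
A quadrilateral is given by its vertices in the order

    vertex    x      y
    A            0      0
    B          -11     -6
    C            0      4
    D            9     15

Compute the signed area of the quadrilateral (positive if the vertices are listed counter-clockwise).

Cross-terms: 0, -44, -36, 0  ⇒  Σ = -80
Signed area = Σ/2 = -40 (negative ⇒ clockwise traversal).

-40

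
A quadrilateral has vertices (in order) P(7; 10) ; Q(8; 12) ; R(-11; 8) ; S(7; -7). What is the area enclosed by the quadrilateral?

Apply the surveyor's formula: 2A = Σ (x_i·y_{i+1} − x_{i+1}·y_i), indices taken mod 4.
P→Q: (7)(12) − (8)(10) = 4
Q→R: (8)(8) − (-11)(12) = 196
R→S: (-11)(-7) − (7)(8) = 21
S→P: (7)(10) − (7)(-7) = 119
Σ = 340
Area = |Σ|/2 = 170.

170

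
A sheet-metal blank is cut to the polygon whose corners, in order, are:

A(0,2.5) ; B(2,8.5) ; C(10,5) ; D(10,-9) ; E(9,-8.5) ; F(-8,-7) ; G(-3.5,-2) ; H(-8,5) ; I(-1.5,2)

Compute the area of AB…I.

Apply the surveyor's formula: 2A = Σ (x_i·y_{i+1} − x_{i+1}·y_i), indices taken mod 9.
Cross-terms: -5, -75, -140, -4, -131, -8.5, -33.5, -8.5, -3.75  ⇒  Σ = -409.25
Area = |Σ|/2 = 204.625.

204.625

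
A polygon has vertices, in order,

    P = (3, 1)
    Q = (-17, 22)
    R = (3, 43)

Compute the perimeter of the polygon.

100

|PQ| = √((-20)² + (21)²) = √841 = 29
|QR| = √((20)² + (21)²) = √841 = 29
|RP| = √((0)² + (-42)²) = √1764 = 42
Perimeter = 29 + 29 + 42 = 100.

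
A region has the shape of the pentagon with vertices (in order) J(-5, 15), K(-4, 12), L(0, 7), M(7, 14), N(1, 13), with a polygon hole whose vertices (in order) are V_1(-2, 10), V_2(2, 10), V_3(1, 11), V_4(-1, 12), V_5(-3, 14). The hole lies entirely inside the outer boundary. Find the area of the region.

32.5

Outer boundary:
Apply the surveyor's formula: 2A = Σ (x_i·y_{i+1} − x_{i+1}·y_i), indices taken mod 5.
Σ = (0) + (-28) + (-49) + (77) + (80) = 80
Area = |Σ|/2 = 40.
Hole:
Apply the surveyor's formula: 2A = Σ (x_i·y_{i+1} − x_{i+1}·y_i), indices taken mod 5.
V_1→V_2: (-2)(10) − (2)(10) = -40
V_2→V_3: (2)(11) − (1)(10) = 12
V_3→V_4: (1)(12) − (-1)(11) = 23
V_4→V_5: (-1)(14) − (-3)(12) = 22
V_5→V_1: (-3)(10) − (-2)(14) = -2
Σ = 15
Area = |Σ|/2 = 7.5.
Net area = 40 − 7.5 = 32.5.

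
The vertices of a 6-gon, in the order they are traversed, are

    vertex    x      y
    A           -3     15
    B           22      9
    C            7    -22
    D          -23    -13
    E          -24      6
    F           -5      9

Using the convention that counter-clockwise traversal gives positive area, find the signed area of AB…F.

-1092.5

Apply the shoelace (surveyor's) formula: 2A = Σ (x_i·y_{i+1} − x_{i+1}·y_i), indices taken mod 6.
A→B: (-3)(9) − (22)(15) = -357
B→C: (22)(-22) − (7)(9) = -547
C→D: (7)(-13) − (-23)(-22) = -597
D→E: (-23)(6) − (-24)(-13) = -450
E→F: (-24)(9) − (-5)(6) = -186
F→A: (-5)(15) − (-3)(9) = -48
Σ = -2185
Signed area = Σ/2 = -1092.5 (negative ⇒ clockwise traversal).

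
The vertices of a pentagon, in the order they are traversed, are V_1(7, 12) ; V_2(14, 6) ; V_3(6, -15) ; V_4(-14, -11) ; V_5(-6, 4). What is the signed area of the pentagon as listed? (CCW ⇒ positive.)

-435

Apply the shoelace formula: 2A = Σ (x_i·y_{i+1} − x_{i+1}·y_i), indices taken mod 5.
Σ = (-126) + (-246) + (-276) + (-122) + (-100) = -870
Signed area = Σ/2 = -435 (negative ⇒ clockwise traversal).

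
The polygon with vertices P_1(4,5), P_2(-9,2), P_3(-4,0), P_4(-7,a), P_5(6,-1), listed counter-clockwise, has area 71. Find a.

-4

Write out the shoelace sum; only the two edges meeting at P_4 involve a:
2·Area = [((-4)·a − (-7)·0) + ((-7)·(-1) − 6·a)] + 95
       = -10·a + 102 = 142
⇒ a = -4.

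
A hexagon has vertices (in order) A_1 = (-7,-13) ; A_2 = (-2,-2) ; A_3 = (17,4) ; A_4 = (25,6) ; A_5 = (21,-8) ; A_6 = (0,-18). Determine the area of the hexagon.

Apply the shoelace formula: 2A = Σ (x_i·y_{i+1} − x_{i+1}·y_i), indices taken mod 6.
Σ = (-12) + (26) + (2) + (-326) + (-378) + (-126) = -814
Area = |Σ|/2 = 407.

407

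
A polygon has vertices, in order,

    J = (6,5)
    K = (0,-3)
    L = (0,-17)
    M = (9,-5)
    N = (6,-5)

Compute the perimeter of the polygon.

52

|JK| = √((-6)² + (-8)²) = √100 = 10
|KL| = √((0)² + (-14)²) = √196 = 14
|LM| = √((9)² + (12)²) = √225 = 15
|MN| = √((-3)² + (0)²) = √9 = 3
|NJ| = √((0)² + (10)²) = √100 = 10
Perimeter = 10 + 14 + 15 + 3 + 10 = 52.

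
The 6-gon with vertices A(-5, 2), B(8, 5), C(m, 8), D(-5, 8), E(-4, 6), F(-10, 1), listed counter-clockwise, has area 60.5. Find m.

The doubled signed area Σ (x_i y_{i+1} − x_{i+1} y_i) is linear in m.
With m=0 it equals 106; the coefficient of m is 3 (from the two edges through C).
So 3·m + 106 = 2·60.5 = 121 ⇒ m = 5.

5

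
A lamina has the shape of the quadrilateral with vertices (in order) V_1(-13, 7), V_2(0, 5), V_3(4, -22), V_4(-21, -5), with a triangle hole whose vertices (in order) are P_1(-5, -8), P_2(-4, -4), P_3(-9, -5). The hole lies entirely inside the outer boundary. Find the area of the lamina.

Outer boundary:
Apply the shoelace formula: 2A = Σ (x_i·y_{i+1} − x_{i+1}·y_i), indices taken mod 4.
Σ = (-65) + (-20) + (-482) + (-212) = -779
Area = |Σ|/2 = 389.5.
Hole:
Σ = (-12) + (-16) + (47) = 19
Area = |Σ|/2 = 9.5.
Net area = 389.5 − 9.5 = 380.

380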